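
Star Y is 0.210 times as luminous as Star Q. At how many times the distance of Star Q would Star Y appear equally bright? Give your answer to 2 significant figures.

0.46

Equal flux requires L_Y/d_Y² = L_Q/d_Q², so d_Y/d_Q = √(L_Y/L_Q)
= √(0.210) = 0.4583.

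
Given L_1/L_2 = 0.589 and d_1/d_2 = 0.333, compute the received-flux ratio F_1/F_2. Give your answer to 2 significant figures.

F = L/(4πd²), so F_1/F_2 = (L_1/L_2) / (d_1/d_2)²
= 0.589 / (0.333)² = 0.589 / 0.1109 = 5.312.

5.3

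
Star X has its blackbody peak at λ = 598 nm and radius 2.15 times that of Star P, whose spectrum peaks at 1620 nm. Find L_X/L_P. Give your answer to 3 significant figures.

Wien's law gives T ∝ 1/λ_max, so T_X/T_P = λ_P/λ_X = 1620/598 = 2.709.
Then L ∝ R²T⁴ gives L_X/L_P = (2.15)² × (2.709)⁴ = 4.622 × 53.86 = 249.0.

249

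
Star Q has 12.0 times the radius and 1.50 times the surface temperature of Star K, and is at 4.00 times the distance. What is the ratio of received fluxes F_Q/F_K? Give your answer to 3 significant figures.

45.6

L_Q/L_K = (R_Q/R_K)²(T_Q/T_K)⁴ = (12.0)² × (1.50)⁴ = 729.0.
F_Q/F_K = (L_Q/L_K)/(d_Q/d_K)² = 729.0 / (4.00)² = 45.56.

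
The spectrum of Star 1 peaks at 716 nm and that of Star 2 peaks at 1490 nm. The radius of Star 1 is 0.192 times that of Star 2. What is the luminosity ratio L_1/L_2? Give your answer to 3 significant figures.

Wien's law gives T ∝ 1/λ_max, so T_1/T_2 = λ_2/λ_1 = 1490/716 = 2.081.
Then L ∝ R²T⁴ gives L_1/L_2 = (0.192)² × (2.081)⁴ = 0.03686 × 18.75 = 0.6913.

0.691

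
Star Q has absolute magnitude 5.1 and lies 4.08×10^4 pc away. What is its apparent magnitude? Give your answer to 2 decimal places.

m = M + 5 log₁₀(d/10 pc) = 5.1 + 5 log₁₀(4.08×10^4/10)
  = 5.1 + 5 × 3.611 = 5.1 + 18.05 = 23.15.

23.15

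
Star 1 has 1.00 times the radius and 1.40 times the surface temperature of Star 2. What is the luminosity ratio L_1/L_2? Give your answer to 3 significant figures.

From the Stefan–Boltzmann law, L ∝ R²T⁴, so
L_1/L_2 = (R_1/R_2)² (T_1/T_2)⁴ = (1.00)² × (1.40)⁴ = 1.000 × 3.842 = 3.842.

3.84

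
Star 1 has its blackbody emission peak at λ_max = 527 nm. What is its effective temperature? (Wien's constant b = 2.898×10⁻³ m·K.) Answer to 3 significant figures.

T = b/λ_max = 2.898×10⁻³ / (527×10⁻⁹) = 5499 K.

5.50×10^3 K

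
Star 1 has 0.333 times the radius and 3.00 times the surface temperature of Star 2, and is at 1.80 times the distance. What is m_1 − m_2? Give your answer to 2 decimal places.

L_1/L_2 = (0.333)²(3.00)⁴ = 8.982.
F_1/F_2 = (L_1/L_2)/(d_1/d_2)² = 8.982/3.240 = 2.772.
m_1 − m_2 = −2.5 log₁₀(2.772) = -1.11.

-1.11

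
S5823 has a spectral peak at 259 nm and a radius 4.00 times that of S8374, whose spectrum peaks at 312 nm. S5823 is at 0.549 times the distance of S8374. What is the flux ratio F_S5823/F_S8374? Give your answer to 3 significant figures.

112

Wien's law: T_S5823/T_S8374 = λ_S8374/λ_S5823 = 312/259 = 1.205.
L_S5823/L_S8374 = (R_S5823/R_S8374)²(T_S5823/T_S8374)⁴ = (4.00)²(1.205)⁴ = 33.69.
F_S5823/F_S8374 = (L_S5823/L_S8374)/(d_S5823/d_S8374)² = 33.69/(0.549)² = 111.8.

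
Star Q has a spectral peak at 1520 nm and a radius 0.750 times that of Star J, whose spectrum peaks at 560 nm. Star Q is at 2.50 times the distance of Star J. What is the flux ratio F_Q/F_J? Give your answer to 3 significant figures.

Wien's law: T_Q/T_J = λ_J/λ_Q = 560/1520 = 0.3684.
L_Q/L_J = (R_Q/R_J)²(T_Q/T_J)⁴ = (0.750)²(0.3684)⁴ = 0.01036.
F_Q/F_J = (L_Q/L_J)/(d_Q/d_J)² = 0.01036/(2.50)² = 0.001658.

0.00166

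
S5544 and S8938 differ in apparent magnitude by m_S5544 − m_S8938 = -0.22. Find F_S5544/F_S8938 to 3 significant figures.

1.22

F_S5544/F_S8938 = 10^(−(m_S5544 − m_S8938)/2.5) = 10^(0.22/2.5) = 10^0.088 = 1.225.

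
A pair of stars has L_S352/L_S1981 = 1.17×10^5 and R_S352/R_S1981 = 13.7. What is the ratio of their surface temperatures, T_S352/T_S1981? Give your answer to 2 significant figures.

L ∝ R²T⁴ gives T ∝ (L/R²)^(1/4), so
T_S352/T_S1981 = (1.17×10^5 / 13.7²)^(1/4) = (623.4)^(1/4) = 4.997.

5.0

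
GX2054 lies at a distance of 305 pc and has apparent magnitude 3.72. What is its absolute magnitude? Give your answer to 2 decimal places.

-3.70

M = m − 5 log₁₀(d/10 pc) = 3.72 − 5 log₁₀(305/10)
  = 3.72 − 5 × 1.484 = 3.72 − 7.42 = -3.70.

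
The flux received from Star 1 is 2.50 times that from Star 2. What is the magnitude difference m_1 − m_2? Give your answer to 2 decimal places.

m_1 − m_2 = −2.5 log₁₀(F_1/F_2) = −2.5 log₁₀(2.50) = −2.5 × (0.398) = -0.995.

-0.99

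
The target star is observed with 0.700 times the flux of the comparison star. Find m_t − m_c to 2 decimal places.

m_t − m_c = −2.5 log₁₀(F_t/F_c) = −2.5 log₁₀(0.700) = −2.5 × (-0.155) = 0.387.

0.39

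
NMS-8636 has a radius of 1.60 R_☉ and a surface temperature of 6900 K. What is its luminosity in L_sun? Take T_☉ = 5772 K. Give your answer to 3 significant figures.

5.23 L_sun

L/L_☉ = (R/R_☉)² (T/T_☉)⁴ = (1.60)² × (6900/5772)⁴
       = 2.560 × (1.195)⁴ = 2.560 × 2.042 = 5.228.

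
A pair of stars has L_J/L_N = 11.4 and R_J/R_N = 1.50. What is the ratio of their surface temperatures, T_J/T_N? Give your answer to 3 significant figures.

L ∝ R²T⁴ gives T ∝ (L/R²)^(1/4), so
T_J/T_N = (11.4 / 1.50²)^(1/4) = (5.067)^(1/4) = 1.500.

1.50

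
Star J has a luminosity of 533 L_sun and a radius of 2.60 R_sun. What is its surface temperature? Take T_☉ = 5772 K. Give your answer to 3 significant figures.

T/T_☉ = (L/L_☉)^(1/4) / (R/R_☉)^(1/2)
T = 5772 × (533)^(1/4) / √(2.60) = 5772 × 4.805 / 1.612 = 1.720×10^4 K.

1.72×10^4 K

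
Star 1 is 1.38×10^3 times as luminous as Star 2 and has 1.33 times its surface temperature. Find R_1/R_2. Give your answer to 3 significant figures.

L ∝ R²T⁴ gives R ∝ √L / T², so
R_1/R_2 = √(1.38×10^3) / (1.33)² = 37.15 / 1.769 = 21.00.

21.0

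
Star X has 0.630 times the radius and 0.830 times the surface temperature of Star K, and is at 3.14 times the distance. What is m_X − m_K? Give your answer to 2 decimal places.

L_X/L_K = (0.630)²(0.830)⁴ = 0.1884.
F_X/F_K = (L_X/L_K)/(d_X/d_K)² = 0.1884/9.860 = 0.01910.
m_X − m_K = −2.5 log₁₀(0.01910) = 4.30.

4.30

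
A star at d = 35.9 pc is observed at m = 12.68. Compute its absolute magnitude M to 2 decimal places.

M = m − 5 log₁₀(d/10 pc) = 12.68 − 5 log₁₀(35.9/10)
  = 12.68 − 5 × 0.555 = 12.68 − 2.78 = 9.90.

9.90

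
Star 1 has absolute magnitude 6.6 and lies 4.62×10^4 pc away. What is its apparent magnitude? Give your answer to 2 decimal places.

m = M + 5 log₁₀(d/10 pc) = 6.6 + 5 log₁₀(4.62×10^4/10)
  = 6.6 + 5 × 3.665 = 6.6 + 18.32 = 24.92.

24.92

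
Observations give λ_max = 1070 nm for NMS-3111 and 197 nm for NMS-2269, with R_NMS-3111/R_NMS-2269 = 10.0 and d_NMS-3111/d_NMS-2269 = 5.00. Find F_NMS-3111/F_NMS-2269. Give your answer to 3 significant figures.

0.00460

Wien's law: T_NMS-3111/T_NMS-2269 = λ_NMS-2269/λ_NMS-3111 = 197/1070 = 0.1841.
L_NMS-3111/L_NMS-2269 = (R_NMS-3111/R_NMS-2269)²(T_NMS-3111/T_NMS-2269)⁴ = (10.0)²(0.1841)⁴ = 0.1149.
F_NMS-3111/F_NMS-2269 = (L_NMS-3111/L_NMS-2269)/(d_NMS-3111/d_NMS-2269)² = 0.1149/(5.00)² = 0.004596.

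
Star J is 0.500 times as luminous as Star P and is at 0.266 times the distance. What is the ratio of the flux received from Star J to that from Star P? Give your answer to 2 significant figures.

7.1

F = L/(4πd²), so F_J/F_P = (L_J/L_P) / (d_J/d_P)²
= 0.500 / (0.266)² = 0.500 / 0.07076 = 7.067.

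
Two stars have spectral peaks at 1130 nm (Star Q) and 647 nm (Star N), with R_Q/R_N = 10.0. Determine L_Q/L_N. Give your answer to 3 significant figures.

Wien's law gives T ∝ 1/λ_max, so T_Q/T_N = λ_N/λ_Q = 647/1130 = 0.5726.
Then L ∝ R²T⁴ gives L_Q/L_N = (10.0)² × (0.5726)⁴ = 100.0 × 0.1075 = 10.75.

10.7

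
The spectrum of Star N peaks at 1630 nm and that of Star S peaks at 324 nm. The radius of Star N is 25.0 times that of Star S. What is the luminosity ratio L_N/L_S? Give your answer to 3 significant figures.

Wien's law gives T ∝ 1/λ_max, so T_N/T_S = λ_S/λ_N = 324/1630 = 0.1988.
Then L ∝ R²T⁴ gives L_N/L_S = (25.0)² × (0.1988)⁴ = 625.0 × 0.001561 = 0.9757.

0.976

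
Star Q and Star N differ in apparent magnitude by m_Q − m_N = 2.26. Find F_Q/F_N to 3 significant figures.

0.125

F_Q/F_N = 10^(−(m_Q − m_N)/2.5) = 10^(-2.26/2.5) = 10^-0.904 = 0.1247.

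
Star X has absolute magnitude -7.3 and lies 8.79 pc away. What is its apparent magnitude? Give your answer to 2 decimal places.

-7.58

m = M + 5 log₁₀(d/10 pc) = -7.3 + 5 log₁₀(8.79/10)
  = -7.3 + 5 × -0.056 = -7.3 + -0.28 = -7.58.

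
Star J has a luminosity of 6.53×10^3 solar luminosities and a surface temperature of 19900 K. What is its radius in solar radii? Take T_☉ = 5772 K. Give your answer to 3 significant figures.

6.80 solar radii

R/R_☉ = √(L/L_☉) / (T/T_☉)² = √(6.53×10^3) / (3.448)²
       = 80.81 / 11.89 = 6.798.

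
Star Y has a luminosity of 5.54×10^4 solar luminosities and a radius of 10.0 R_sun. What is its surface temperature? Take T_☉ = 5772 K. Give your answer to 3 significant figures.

T/T_☉ = (L/L_☉)^(1/4) / (R/R_☉)^(1/2)
T = 5772 × (5.54×10^4)^(1/4) / √(10.0) = 5772 × 15.34 / 3.162 = 2.800×10^4 K.

2.80×10^4 K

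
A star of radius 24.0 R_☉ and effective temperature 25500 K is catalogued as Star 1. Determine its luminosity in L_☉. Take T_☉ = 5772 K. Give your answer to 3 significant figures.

L/L_☉ = (R/R_☉)² (T/T_☉)⁴ = (24.0)² × (25500/5772)⁴
       = 576.0 × (4.418)⁴ = 576.0 × 380.9 = 2.194×10^5.

2.19×10^5 L_☉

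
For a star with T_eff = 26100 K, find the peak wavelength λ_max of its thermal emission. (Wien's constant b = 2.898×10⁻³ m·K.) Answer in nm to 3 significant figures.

λ_max = b/T = 2.898×10⁻³ / 26100 = 1.11×10^-7 m = 111.0 nm.

111 nm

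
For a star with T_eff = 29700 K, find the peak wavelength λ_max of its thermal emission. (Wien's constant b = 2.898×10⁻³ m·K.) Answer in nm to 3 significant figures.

λ_max = b/T = 2.898×10⁻³ / 29700 = 9.76×10^-8 m = 97.58 nm.

97.6 nm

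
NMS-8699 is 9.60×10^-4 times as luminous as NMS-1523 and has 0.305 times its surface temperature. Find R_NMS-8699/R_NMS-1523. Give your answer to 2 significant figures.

L ∝ R²T⁴ gives R ∝ √L / T², so
R_NMS-8699/R_NMS-1523 = √(9.60×10^-4) / (0.305)² = 0.03098 / 0.09302 = 0.3331.

0.33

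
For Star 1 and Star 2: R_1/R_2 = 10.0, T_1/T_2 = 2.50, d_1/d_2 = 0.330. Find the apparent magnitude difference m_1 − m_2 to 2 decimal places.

-11.39

L_1/L_2 = (10.0)²(2.50)⁴ = 3906.
F_1/F_2 = (L_1/L_2)/(d_1/d_2)² = 3906/0.1089 = 3.587×10^4.
m_1 − m_2 = −2.5 log₁₀(3.587×10^4) = -11.39.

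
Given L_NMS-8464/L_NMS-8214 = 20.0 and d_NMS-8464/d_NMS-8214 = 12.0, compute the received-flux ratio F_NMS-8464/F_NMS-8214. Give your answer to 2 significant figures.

F = L/(4πd²), so F_NMS-8464/F_NMS-8214 = (L_NMS-8464/L_NMS-8214) / (d_NMS-8464/d_NMS-8214)²
= 20.0 / (12.0)² = 20.0 / 144.0 = 0.1389.

0.14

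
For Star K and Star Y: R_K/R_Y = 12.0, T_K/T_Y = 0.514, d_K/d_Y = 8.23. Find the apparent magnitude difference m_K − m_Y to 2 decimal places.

L_K/L_Y = (12.0)²(0.514)⁴ = 10.05.
F_K/F_Y = (L_K/L_Y)/(d_K/d_Y)² = 10.05/67.73 = 0.1484.
m_K − m_Y = −2.5 log₁₀(0.1484) = 2.07.

2.07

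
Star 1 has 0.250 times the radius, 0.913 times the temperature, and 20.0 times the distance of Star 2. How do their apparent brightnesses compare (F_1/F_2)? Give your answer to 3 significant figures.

1.09×10^-4

L_1/L_2 = (R_1/R_2)²(T_1/T_2)⁴ = (0.250)² × (0.913)⁴ = 0.04343.
F_1/F_2 = (L_1/L_2)/(d_1/d_2)² = 0.04343 / (20.0)² = 1.086×10^-4.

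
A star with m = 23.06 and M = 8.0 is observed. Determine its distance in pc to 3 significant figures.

1.03×10^4 pc

m − M = 5 log₁₀(d/10 pc)
23.06 − (8.0) = 15.06 = 5 log₁₀(d/10)
d = 10 × 10^(15.06/5) = 10 × 10^3.012 = 1.028×10^4 pc.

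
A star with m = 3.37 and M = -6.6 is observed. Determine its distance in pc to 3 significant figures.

m − M = 5 log₁₀(d/10 pc)
3.37 − (-6.6) = 9.97 = 5 log₁₀(d/10)
d = 10 × 10^(9.97/5) = 10 × 10^1.994 = 986.3 pc.

986 pc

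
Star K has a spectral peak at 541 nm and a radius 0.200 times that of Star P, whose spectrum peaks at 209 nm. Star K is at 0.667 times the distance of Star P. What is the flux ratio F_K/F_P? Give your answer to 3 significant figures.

Wien's law: T_K/T_P = λ_P/λ_K = 209/541 = 0.3863.
L_K/L_P = (R_K/R_P)²(T_K/T_P)⁴ = (0.200)²(0.3863)⁴ = 8.910×10^-4.
F_K/F_P = (L_K/L_P)/(d_K/d_P)² = 8.910×10^-4/(0.667)² = 0.002003.

0.00200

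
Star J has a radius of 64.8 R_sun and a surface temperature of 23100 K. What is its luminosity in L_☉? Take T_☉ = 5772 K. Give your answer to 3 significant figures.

L/L_☉ = (R/R_☉)² (T/T_☉)⁴ = (64.8)² × (23100/5772)⁴
       = 4199 × (4.002)⁴ = 4199 × 256.5 = 1.077×10^6.

1.08×10^6 L_☉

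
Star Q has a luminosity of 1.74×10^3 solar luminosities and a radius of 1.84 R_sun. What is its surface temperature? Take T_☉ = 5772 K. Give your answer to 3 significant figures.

2.75×10^4 K

T/T_☉ = (L/L_☉)^(1/4) / (R/R_☉)^(1/2)
T = 5772 × (1.74×10^3)^(1/4) / √(1.84) = 5772 × 6.459 / 1.356 = 2.748×10^4 K.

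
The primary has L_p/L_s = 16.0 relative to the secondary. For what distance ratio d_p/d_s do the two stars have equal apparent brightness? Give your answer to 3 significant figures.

4.00

Equal flux requires L_p/d_p² = L_s/d_s², so d_p/d_s = √(L_p/L_s)
= √(16.0) = 4.000.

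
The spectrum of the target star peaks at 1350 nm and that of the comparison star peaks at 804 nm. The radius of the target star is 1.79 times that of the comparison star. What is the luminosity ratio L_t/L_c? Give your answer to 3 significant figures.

0.403

Wien's law gives T ∝ 1/λ_max, so T_t/T_c = λ_c/λ_t = 804/1350 = 0.5956.
Then L ∝ R²T⁴ gives L_t/L_c = (1.79)² × (0.5956)⁴ = 3.204 × 0.1258 = 0.4031.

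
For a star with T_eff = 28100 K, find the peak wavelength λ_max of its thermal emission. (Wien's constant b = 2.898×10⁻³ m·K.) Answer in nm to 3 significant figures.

λ_max = b/T = 2.898×10⁻³ / 28100 = 1.03×10^-7 m = 103.1 nm.

103 nm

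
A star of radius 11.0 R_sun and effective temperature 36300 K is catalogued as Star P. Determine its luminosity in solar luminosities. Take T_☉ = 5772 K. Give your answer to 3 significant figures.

L/L_☉ = (R/R_☉)² (T/T_☉)⁴ = (11.0)² × (36300/5772)⁴
       = 121.0 × (6.289)⁴ = 121.0 × 1564 = 1.893×10^5.

1.89×10^5 solar luminosities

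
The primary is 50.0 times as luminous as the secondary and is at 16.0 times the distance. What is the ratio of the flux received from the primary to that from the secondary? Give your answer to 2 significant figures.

F = L/(4πd²), so F_p/F_s = (L_p/L_s) / (d_p/d_s)²
= 50.0 / (16.0)² = 50.0 / 256.0 = 0.1953.

0.20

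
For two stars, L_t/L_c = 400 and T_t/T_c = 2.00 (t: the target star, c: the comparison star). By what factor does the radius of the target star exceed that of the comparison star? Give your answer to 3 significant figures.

L ∝ R²T⁴ gives R ∝ √L / T², so
R_t/R_c = √(400) / (2.00)² = 20.00 / 4.000 = 5.000.

5.00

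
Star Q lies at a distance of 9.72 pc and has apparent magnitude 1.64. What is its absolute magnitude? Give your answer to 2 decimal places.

M = m − 5 log₁₀(d/10 pc) = 1.64 − 5 log₁₀(9.72/10)
  = 1.64 − 5 × -0.012 = 1.64 − -0.06 = 1.70.

1.70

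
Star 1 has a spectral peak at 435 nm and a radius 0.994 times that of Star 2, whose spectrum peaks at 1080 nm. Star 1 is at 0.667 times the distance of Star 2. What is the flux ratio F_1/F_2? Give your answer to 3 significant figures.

Wien's law: T_1/T_2 = λ_2/λ_1 = 1080/435 = 2.483.
L_1/L_2 = (R_1/R_2)²(T_1/T_2)⁴ = (0.994)²(2.483)⁴ = 37.54.
F_1/F_2 = (L_1/L_2)/(d_1/d_2)² = 37.54/(0.667)² = 84.38.

84.4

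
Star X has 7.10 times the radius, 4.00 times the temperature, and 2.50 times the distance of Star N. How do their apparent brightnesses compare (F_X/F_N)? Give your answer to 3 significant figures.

2.06×10^3

L_X/L_N = (R_X/R_N)²(T_X/T_N)⁴ = (7.10)² × (4.00)⁴ = 1.290×10^4.
F_X/F_N = (L_X/L_N)/(d_X/d_N)² = 1.290×10^4 / (2.50)² = 2065.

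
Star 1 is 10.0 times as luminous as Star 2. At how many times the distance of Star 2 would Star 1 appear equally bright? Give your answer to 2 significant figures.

3.2

Equal flux requires L_1/d_1² = L_2/d_2², so d_1/d_2 = √(L_1/L_2)
= √(10.0) = 3.162.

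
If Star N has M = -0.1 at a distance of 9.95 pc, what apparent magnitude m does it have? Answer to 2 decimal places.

-0.11

m = M + 5 log₁₀(d/10 pc) = -0.1 + 5 log₁₀(9.95/10)
  = -0.1 + 5 × -0.002 = -0.1 + -0.01 = -0.11.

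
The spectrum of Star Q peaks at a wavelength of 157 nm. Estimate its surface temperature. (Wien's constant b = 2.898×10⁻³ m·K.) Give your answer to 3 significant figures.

1.85×10^4 K

T = b/λ_max = 2.898×10⁻³ / (157×10⁻⁹) = 1.846×10^4 K.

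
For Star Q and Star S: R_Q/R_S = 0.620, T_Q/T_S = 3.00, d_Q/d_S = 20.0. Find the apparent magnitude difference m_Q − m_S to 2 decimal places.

L_Q/L_S = (0.620)²(3.00)⁴ = 31.14.
F_Q/F_S = (L_Q/L_S)/(d_Q/d_S)² = 31.14/400.0 = 0.07784.
m_Q − m_S = −2.5 log₁₀(0.07784) = 2.77.

2.77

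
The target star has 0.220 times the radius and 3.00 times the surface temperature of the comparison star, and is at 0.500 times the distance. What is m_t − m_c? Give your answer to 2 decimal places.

L_t/L_c = (0.220)²(3.00)⁴ = 3.920.
F_t/F_c = (L_t/L_c)/(d_t/d_c)² = 3.920/0.2500 = 15.68.
m_t − m_c = −2.5 log₁₀(15.68) = -2.99.

-2.99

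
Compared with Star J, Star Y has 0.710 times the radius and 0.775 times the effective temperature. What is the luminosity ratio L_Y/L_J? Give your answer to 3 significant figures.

From the Stefan–Boltzmann law, L ∝ R²T⁴, so
L_Y/L_J = (R_Y/R_J)² (T_Y/T_J)⁴ = (0.710)² × (0.775)⁴ = 0.5041 × 0.3608 = 0.1819.

0.182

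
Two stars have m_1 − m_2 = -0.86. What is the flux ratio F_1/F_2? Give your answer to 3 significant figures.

2.21

F_1/F_2 = 10^(−(m_1 − m_2)/2.5) = 10^(0.86/2.5) = 10^0.344 = 2.208.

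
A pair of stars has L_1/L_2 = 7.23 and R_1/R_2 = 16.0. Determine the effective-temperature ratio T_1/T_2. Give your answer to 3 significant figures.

L ∝ R²T⁴ gives T ∝ (L/R²)^(1/4), so
T_1/T_2 = (7.23 / 16.0²)^(1/4) = (0.02824)^(1/4) = 0.4099.

0.410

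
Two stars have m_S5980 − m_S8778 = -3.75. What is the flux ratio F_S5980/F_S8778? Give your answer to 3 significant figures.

F_S5980/F_S8778 = 10^(−(m_S5980 − m_S8778)/2.5) = 10^(3.75/2.5) = 10^1.500 = 31.62.

31.6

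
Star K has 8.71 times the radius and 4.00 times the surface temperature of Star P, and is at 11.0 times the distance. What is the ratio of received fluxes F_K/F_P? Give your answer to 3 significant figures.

L_K/L_P = (R_K/R_P)²(T_K/T_P)⁴ = (8.71)² × (4.00)⁴ = 1.942×10^4.
F_K/F_P = (L_K/L_P)/(d_K/d_P)² = 1.942×10^4 / (11.0)² = 160.5.

161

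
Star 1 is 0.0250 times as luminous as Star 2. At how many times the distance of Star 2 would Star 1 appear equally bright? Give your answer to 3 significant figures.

Equal flux requires L_1/d_1² = L_2/d_2², so d_1/d_2 = √(L_1/L_2)
= √(0.0250) = 0.1581.

0.158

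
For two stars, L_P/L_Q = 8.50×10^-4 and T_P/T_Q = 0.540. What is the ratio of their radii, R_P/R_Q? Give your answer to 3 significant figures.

L ∝ R²T⁴ gives R ∝ √L / T², so
R_P/R_Q = √(8.50×10^-4) / (0.540)² = 0.02915 / 0.2916 = 0.09998.

0.100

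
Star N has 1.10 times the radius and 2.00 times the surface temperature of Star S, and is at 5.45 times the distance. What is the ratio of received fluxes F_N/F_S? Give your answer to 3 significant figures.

L_N/L_S = (R_N/R_S)²(T_N/T_S)⁴ = (1.10)² × (2.00)⁴ = 19.36.
F_N/F_S = (L_N/L_S)/(d_N/d_S)² = 19.36 / (5.45)² = 0.6518.

0.652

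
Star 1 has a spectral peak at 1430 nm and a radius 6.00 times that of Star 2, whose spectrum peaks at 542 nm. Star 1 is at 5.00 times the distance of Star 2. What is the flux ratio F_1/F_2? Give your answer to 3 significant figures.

Wien's law: T_1/T_2 = λ_2/λ_1 = 542/1430 = 0.3790.
L_1/L_2 = (R_1/R_2)²(T_1/T_2)⁴ = (6.00)²(0.3790)⁴ = 0.7429.
F_1/F_2 = (L_1/L_2)/(d_1/d_2)² = 0.7429/(5.00)² = 0.02972.

0.0297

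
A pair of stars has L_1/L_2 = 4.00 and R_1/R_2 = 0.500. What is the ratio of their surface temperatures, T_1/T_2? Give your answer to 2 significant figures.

L ∝ R²T⁴ gives T ∝ (L/R²)^(1/4), so
T_1/T_2 = (4.00 / 0.500²)^(1/4) = (16.00)^(1/4) = 2.000.

2.0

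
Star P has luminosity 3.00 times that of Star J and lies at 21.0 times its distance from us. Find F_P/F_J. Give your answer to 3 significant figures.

F = L/(4πd²), so F_P/F_J = (L_P/L_J) / (d_P/d_J)²
= 3.00 / (21.0)² = 3.00 / 441.0 = 0.006803.

0.00680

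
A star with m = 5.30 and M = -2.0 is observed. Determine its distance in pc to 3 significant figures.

m − M = 5 log₁₀(d/10 pc)
5.30 − (-2.0) = 7.30 = 5 log₁₀(d/10)
d = 10 × 10^(7.30/5) = 10 × 10^1.460 = 288.4 pc.

288 pc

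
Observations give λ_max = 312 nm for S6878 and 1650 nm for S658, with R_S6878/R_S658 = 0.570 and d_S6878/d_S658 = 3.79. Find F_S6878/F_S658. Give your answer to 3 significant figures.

17.7

Wien's law: T_S6878/T_S658 = λ_S658/λ_S6878 = 1650/312 = 5.288.
L_S6878/L_S658 = (R_S6878/R_S658)²(T_S6878/T_S658)⁴ = (0.570)²(5.288)⁴ = 254.1.
F_S6878/F_S658 = (L_S6878/L_S658)/(d_S6878/d_S658)² = 254.1/(3.79)² = 17.69.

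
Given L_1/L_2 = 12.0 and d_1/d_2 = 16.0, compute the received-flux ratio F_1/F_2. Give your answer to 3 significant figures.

0.0469

F = L/(4πd²), so F_1/F_2 = (L_1/L_2) / (d_1/d_2)²
= 12.0 / (16.0)² = 12.0 / 256.0 = 0.04688.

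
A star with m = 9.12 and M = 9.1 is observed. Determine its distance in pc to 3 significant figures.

m − M = 5 log₁₀(d/10 pc)
9.12 − (9.1) = 0.02 = 5 log₁₀(d/10)
d = 10 × 10^(0.02/5) = 10 × 10^0.004 = 10.09 pc.

10.1 pc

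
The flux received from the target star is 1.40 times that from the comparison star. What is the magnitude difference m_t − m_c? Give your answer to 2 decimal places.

-0.37

m_t − m_c = −2.5 log₁₀(F_t/F_c) = −2.5 log₁₀(1.40) = −2.5 × (0.146) = -0.365.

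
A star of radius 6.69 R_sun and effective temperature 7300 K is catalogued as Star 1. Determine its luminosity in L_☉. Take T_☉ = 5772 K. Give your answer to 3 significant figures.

115 L_☉

L/L_☉ = (R/R_☉)² (T/T_☉)⁴ = (6.69)² × (7300/5772)⁴
       = 44.76 × (1.265)⁴ = 44.76 × 2.559 = 114.5.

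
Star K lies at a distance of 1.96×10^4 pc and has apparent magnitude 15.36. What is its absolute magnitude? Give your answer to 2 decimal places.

-1.10

M = m − 5 log₁₀(d/10 pc) = 15.36 − 5 log₁₀(1.96×10^4/10)
  = 15.36 − 5 × 3.292 = 15.36 − 16.46 = -1.10.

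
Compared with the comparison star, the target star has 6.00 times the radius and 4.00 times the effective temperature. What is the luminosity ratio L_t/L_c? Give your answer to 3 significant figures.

9.22×10^3

From the Stefan–Boltzmann law, L ∝ R²T⁴, so
L_t/L_c = (R_t/R_c)² (T_t/T_c)⁴ = (6.00)² × (4.00)⁴ = 36.00 × 256.0 = 9216.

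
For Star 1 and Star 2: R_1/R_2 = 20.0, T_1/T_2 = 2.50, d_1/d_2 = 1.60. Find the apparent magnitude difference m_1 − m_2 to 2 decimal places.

-9.46

L_1/L_2 = (20.0)²(2.50)⁴ = 1.562×10^4.
F_1/F_2 = (L_1/L_2)/(d_1/d_2)² = 1.562×10^4/2.560 = 6104.
m_1 − m_2 = −2.5 log₁₀(6104) = -9.46.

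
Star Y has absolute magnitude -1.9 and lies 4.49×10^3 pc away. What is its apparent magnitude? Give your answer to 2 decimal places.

m = M + 5 log₁₀(d/10 pc) = -1.9 + 5 log₁₀(4.49×10^3/10)
  = -1.9 + 5 × 2.652 = -1.9 + 13.26 = 11.36.

11.36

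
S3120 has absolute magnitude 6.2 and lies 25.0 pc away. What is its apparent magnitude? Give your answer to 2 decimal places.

8.19

m = M + 5 log₁₀(d/10 pc) = 6.2 + 5 log₁₀(25.0/10)
  = 6.2 + 5 × 0.398 = 6.2 + 1.99 = 8.19.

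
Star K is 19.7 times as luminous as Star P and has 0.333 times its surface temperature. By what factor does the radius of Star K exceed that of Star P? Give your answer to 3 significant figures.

40.0

L ∝ R²T⁴ gives R ∝ √L / T², so
R_K/R_P = √(19.7) / (0.333)² = 4.438 / 0.1109 = 40.03.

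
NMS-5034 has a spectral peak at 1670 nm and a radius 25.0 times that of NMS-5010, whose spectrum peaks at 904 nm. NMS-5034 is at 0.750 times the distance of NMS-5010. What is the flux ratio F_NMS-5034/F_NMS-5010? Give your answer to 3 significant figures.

Wien's law: T_NMS-5034/T_NMS-5010 = λ_NMS-5010/λ_NMS-5034 = 904/1670 = 0.5413.
L_NMS-5034/L_NMS-5010 = (R_NMS-5034/R_NMS-5010)²(T_NMS-5034/T_NMS-5010)⁴ = (25.0)²(0.5413)⁴ = 53.66.
F_NMS-5034/F_NMS-5010 = (L_NMS-5034/L_NMS-5010)/(d_NMS-5034/d_NMS-5010)² = 53.66/(0.750)² = 95.40.

95.4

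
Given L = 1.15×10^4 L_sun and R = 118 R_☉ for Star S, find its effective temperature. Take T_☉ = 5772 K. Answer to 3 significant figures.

5.50×10^3 K

T/T_☉ = (L/L_☉)^(1/4) / (R/R_☉)^(1/2)
T = 5772 × (1.15×10^4)^(1/4) / √(118) = 5772 × 10.36 / 10.86 = 5502 K.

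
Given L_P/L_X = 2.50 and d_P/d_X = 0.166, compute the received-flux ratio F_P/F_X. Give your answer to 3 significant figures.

90.7

F = L/(4πd²), so F_P/F_X = (L_P/L_X) / (d_P/d_X)²
= 2.50 / (0.166)² = 2.50 / 0.02756 = 90.72.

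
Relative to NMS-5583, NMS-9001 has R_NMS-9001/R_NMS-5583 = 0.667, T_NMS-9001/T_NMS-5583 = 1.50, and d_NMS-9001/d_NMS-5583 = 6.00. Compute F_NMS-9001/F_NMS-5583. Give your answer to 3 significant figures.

0.0626

L_NMS-9001/L_NMS-5583 = (R_NMS-9001/R_NMS-5583)²(T_NMS-9001/T_NMS-5583)⁴ = (0.667)² × (1.50)⁴ = 2.252.
F_NMS-9001/F_NMS-5583 = (L_NMS-9001/L_NMS-5583)/(d_NMS-9001/d_NMS-5583)² = 2.252 / (6.00)² = 0.06256.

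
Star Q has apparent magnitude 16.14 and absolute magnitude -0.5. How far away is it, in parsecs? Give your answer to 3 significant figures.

m − M = 5 log₁₀(d/10 pc)
16.14 − (-0.5) = 16.64 = 5 log₁₀(d/10)
d = 10 × 10^(16.64/5) = 10 × 10^3.328 = 2.128×10^4 pc.

2.13×10^4 pc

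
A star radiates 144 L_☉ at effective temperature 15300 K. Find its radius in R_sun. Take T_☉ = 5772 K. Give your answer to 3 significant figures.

1.71 R_sun

R/R_☉ = √(L/L_☉) / (T/T_☉)² = √(144) / (2.651)²
       = 12.00 / 7.026 = 1.708.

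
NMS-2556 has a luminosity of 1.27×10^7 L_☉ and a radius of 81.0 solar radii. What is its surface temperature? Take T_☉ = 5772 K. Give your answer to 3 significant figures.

3.83×10^4 K

T/T_☉ = (L/L_☉)^(1/4) / (R/R_☉)^(1/2)
T = 5772 × (1.27×10^7)^(1/4) / √(81.0) = 5772 × 59.70 / 9.000 = 3.829×10^4 K.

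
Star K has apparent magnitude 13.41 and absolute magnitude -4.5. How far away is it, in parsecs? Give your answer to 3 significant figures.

3.82×10^4 pc

m − M = 5 log₁₀(d/10 pc)
13.41 − (-4.5) = 17.91 = 5 log₁₀(d/10)
d = 10 × 10^(17.91/5) = 10 × 10^3.582 = 3.819×10^4 pc.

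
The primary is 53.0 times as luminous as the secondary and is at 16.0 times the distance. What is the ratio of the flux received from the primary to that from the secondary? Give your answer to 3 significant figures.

F = L/(4πd²), so F_p/F_s = (L_p/L_s) / (d_p/d_s)²
= 53.0 / (16.0)² = 53.0 / 256.0 = 0.2070.

0.207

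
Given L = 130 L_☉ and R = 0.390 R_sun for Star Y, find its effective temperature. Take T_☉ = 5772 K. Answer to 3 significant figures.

T/T_☉ = (L/L_☉)^(1/4) / (R/R_☉)^(1/2)
T = 5772 × (130)^(1/4) / √(0.390) = 5772 × 3.377 / 0.6245 = 3.121×10^4 K.

3.12×10^4 K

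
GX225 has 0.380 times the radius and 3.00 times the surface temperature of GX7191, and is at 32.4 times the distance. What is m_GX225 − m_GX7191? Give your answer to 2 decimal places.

4.88

L_GX225/L_GX7191 = (0.380)²(3.00)⁴ = 11.70.
F_GX225/F_GX7191 = (L_GX225/L_GX7191)/(d_GX225/d_GX7191)² = 11.70/1050 = 0.01114.
m_GX225 − m_GX7191 = −2.5 log₁₀(0.01114) = 4.88.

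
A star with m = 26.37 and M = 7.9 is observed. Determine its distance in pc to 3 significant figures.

4.94×10^4 pc

m − M = 5 log₁₀(d/10 pc)
26.37 − (7.9) = 18.47 = 5 log₁₀(d/10)
d = 10 × 10^(18.47/5) = 10 × 10^3.694 = 4.943×10^4 pc.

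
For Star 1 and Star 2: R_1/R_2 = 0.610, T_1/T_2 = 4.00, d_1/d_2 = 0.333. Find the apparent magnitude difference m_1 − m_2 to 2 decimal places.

-7.34

L_1/L_2 = (0.610)²(4.00)⁴ = 95.26.
F_1/F_2 = (L_1/L_2)/(d_1/d_2)² = 95.26/0.1109 = 859.0.
m_1 − m_2 = −2.5 log₁₀(859.0) = -7.34.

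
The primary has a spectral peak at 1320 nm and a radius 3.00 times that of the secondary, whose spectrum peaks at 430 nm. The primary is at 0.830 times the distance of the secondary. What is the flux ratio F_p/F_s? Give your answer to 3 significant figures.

Wien's law: T_p/T_s = λ_s/λ_p = 430/1320 = 0.3258.
L_p/L_s = (R_p/R_s)²(T_p/T_s)⁴ = (3.00)²(0.3258)⁴ = 0.1013.
F_p/F_s = (L_p/L_s)/(d_p/d_s)² = 0.1013/(0.830)² = 0.1471.

0.147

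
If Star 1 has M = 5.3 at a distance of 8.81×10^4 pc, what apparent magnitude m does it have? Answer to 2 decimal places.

25.02

m = M + 5 log₁₀(d/10 pc) = 5.3 + 5 log₁₀(8.81×10^4/10)
  = 5.3 + 5 × 3.945 = 5.3 + 19.72 = 25.02.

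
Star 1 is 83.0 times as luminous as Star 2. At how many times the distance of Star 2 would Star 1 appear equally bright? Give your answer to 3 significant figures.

Equal flux requires L_1/d_1² = L_2/d_2², so d_1/d_2 = √(L_1/L_2)
= √(83.0) = 9.110.

9.11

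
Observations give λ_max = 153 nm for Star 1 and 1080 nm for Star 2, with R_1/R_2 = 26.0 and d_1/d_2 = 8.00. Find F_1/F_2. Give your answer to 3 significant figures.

2.62×10^4

Wien's law: T_1/T_2 = λ_2/λ_1 = 1080/153 = 7.059.
L_1/L_2 = (R_1/R_2)²(T_1/T_2)⁴ = (26.0)²(7.059)⁴ = 1.678×10^6.
F_1/F_2 = (L_1/L_2)/(d_1/d_2)² = 1.678×10^6/(8.00)² = 2.622×10^4.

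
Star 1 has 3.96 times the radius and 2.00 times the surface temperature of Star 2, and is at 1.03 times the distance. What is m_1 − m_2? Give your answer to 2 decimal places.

-5.93

L_1/L_2 = (3.96)²(2.00)⁴ = 250.9.
F_1/F_2 = (L_1/L_2)/(d_1/d_2)² = 250.9/1.061 = 236.5.
m_1 − m_2 = −2.5 log₁₀(236.5) = -5.93.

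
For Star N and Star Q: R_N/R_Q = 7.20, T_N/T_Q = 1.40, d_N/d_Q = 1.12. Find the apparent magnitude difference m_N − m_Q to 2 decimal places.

-5.50

L_N/L_Q = (7.20)²(1.40)⁴ = 199.1.
F_N/F_Q = (L_N/L_Q)/(d_N/d_Q)² = 199.1/1.254 = 158.8.
m_N − m_Q = −2.5 log₁₀(158.8) = -5.50.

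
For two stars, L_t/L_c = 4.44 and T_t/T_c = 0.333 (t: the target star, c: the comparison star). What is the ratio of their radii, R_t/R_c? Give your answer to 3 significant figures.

19.0

L ∝ R²T⁴ gives R ∝ √L / T², so
R_t/R_c = √(4.44) / (0.333)² = 2.107 / 0.1109 = 19.00.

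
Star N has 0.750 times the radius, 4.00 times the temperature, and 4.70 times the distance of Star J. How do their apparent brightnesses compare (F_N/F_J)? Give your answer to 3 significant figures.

6.52

L_N/L_J = (R_N/R_J)²(T_N/T_J)⁴ = (0.750)² × (4.00)⁴ = 144.0.
F_N/F_J = (L_N/L_J)/(d_N/d_J)² = 144.0 / (4.70)² = 6.519.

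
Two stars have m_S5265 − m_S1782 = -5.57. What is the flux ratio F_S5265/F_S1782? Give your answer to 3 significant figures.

F_S5265/F_S1782 = 10^(−(m_S5265 − m_S1782)/2.5) = 10^(5.57/2.5) = 10^2.228 = 169.0.

169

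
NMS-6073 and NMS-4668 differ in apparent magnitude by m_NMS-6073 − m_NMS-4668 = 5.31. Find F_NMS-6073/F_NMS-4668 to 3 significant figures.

0.00752

F_NMS-6073/F_NMS-4668 = 10^(−(m_NMS-6073 − m_NMS-4668)/2.5) = 10^(-5.31/2.5) = 10^-2.124 = 0.007516.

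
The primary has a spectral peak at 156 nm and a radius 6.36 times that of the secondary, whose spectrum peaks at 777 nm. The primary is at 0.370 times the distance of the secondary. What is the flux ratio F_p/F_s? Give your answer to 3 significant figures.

1.82×10^5

Wien's law: T_p/T_s = λ_s/λ_p = 777/156 = 4.981.
L_p/L_s = (R_p/R_s)²(T_p/T_s)⁴ = (6.36)²(4.981)⁴ = 2.489×10^4.
F_p/F_s = (L_p/L_s)/(d_p/d_s)² = 2.489×10^4/(0.370)² = 1.818×10^5.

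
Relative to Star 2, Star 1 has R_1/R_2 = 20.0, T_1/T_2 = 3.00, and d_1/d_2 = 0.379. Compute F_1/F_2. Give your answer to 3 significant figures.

2.26×10^5

L_1/L_2 = (R_1/R_2)²(T_1/T_2)⁴ = (20.0)² × (3.00)⁴ = 3.240×10^4.
F_1/F_2 = (L_1/L_2)/(d_1/d_2)² = 3.240×10^4 / (0.379)² = 2.256×10^5.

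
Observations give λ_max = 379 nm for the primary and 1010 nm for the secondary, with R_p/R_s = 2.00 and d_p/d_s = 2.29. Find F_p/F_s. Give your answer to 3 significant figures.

38.5

Wien's law: T_p/T_s = λ_s/λ_p = 1010/379 = 2.665.
L_p/L_s = (R_p/R_s)²(T_p/T_s)⁴ = (2.00)²(2.665)⁴ = 201.7.
F_p/F_s = (L_p/L_s)/(d_p/d_s)² = 201.7/(2.29)² = 38.47.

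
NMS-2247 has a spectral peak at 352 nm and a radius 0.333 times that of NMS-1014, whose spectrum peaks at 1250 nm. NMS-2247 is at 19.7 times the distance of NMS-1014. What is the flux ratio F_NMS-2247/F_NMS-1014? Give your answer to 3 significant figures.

0.0454

Wien's law: T_NMS-2247/T_NMS-1014 = λ_NMS-1014/λ_NMS-2247 = 1250/352 = 3.551.
L_NMS-2247/L_NMS-1014 = (R_NMS-2247/R_NMS-1014)²(T_NMS-2247/T_NMS-1014)⁴ = (0.333)²(3.551)⁴ = 17.63.
F_NMS-2247/F_NMS-1014 = (L_NMS-2247/L_NMS-1014)/(d_NMS-2247/d_NMS-1014)² = 17.63/(19.7)² = 0.04544.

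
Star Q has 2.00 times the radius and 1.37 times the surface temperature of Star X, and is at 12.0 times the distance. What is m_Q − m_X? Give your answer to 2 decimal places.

L_Q/L_X = (2.00)²(1.37)⁴ = 14.09.
F_Q/F_X = (L_Q/L_X)/(d_Q/d_X)² = 14.09/144.0 = 0.09785.
m_Q − m_X = −2.5 log₁₀(0.09785) = 2.52.

2.52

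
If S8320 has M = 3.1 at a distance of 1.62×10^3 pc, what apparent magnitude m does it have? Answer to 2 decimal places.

14.15

m = M + 5 log₁₀(d/10 pc) = 3.1 + 5 log₁₀(1.62×10^3/10)
  = 3.1 + 5 × 2.210 = 3.1 + 11.05 = 14.15.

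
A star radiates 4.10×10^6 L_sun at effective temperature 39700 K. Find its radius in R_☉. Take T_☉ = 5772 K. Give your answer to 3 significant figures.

R/R_☉ = √(L/L_☉) / (T/T_☉)² = √(4.10×10^6) / (6.878)²
       = 2025 / 47.31 = 42.80.

42.8 R_☉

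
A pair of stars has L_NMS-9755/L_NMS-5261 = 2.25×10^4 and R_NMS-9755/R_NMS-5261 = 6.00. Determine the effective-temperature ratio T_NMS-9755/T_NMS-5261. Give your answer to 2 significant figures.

L ∝ R²T⁴ gives T ∝ (L/R²)^(1/4), so
T_NMS-9755/T_NMS-5261 = (2.25×10^4 / 6.00²)^(1/4) = (625.0)^(1/4) = 5.000.

5.0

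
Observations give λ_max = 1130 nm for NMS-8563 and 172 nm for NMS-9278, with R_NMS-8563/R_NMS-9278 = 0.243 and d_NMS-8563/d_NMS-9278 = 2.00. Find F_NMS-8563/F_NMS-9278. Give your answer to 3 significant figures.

7.92×10^-6

Wien's law: T_NMS-8563/T_NMS-9278 = λ_NMS-9278/λ_NMS-8563 = 172/1130 = 0.1522.
L_NMS-8563/L_NMS-9278 = (R_NMS-8563/R_NMS-9278)²(T_NMS-8563/T_NMS-9278)⁴ = (0.243)²(0.1522)⁴ = 3.170×10^-5.
F_NMS-8563/F_NMS-9278 = (L_NMS-8563/L_NMS-9278)/(d_NMS-8563/d_NMS-9278)² = 3.170×10^-5/(2.00)² = 7.924×10^-6.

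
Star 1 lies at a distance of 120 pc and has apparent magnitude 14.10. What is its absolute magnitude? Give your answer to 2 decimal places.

8.70

M = m − 5 log₁₀(d/10 pc) = 14.10 − 5 log₁₀(120/10)
  = 14.10 − 5 × 1.079 = 14.10 − 5.40 = 8.70.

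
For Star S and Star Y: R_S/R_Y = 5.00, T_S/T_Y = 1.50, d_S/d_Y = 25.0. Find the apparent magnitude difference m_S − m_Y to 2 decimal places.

L_S/L_Y = (5.00)²(1.50)⁴ = 126.6.
F_S/F_Y = (L_S/L_Y)/(d_S/d_Y)² = 126.6/625.0 = 0.2025.
m_S − m_Y = −2.5 log₁₀(0.2025) = 1.73.

1.73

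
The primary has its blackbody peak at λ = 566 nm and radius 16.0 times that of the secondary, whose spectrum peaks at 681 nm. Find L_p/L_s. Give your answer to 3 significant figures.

Wien's law gives T ∝ 1/λ_max, so T_p/T_s = λ_s/λ_p = 681/566 = 1.203.
Then L ∝ R²T⁴ gives L_p/L_s = (16.0)² × (1.203)⁴ = 256.0 × 2.096 = 536.5.

536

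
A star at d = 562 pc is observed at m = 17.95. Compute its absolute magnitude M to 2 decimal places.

9.20

M = m − 5 log₁₀(d/10 pc) = 17.95 − 5 log₁₀(562/10)
  = 17.95 − 5 × 1.750 = 17.95 − 8.75 = 9.20.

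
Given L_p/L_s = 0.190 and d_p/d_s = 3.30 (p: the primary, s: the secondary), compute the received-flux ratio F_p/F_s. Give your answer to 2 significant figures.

0.017

F = L/(4πd²), so F_p/F_s = (L_p/L_s) / (d_p/d_s)²
= 0.190 / (3.30)² = 0.190 / 10.89 = 0.01745.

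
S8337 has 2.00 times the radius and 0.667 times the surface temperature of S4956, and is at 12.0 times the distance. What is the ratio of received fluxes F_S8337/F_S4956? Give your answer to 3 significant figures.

L_S8337/L_S4956 = (R_S8337/R_S4956)²(T_S8337/T_S4956)⁴ = (2.00)² × (0.667)⁴ = 0.7917.
F_S8337/F_S4956 = (L_S8337/L_S4956)/(d_S8337/d_S4956)² = 0.7917 / (12.0)² = 0.005498.

0.00550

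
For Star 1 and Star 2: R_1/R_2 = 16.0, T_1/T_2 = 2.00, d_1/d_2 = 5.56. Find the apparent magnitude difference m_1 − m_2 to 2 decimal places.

L_1/L_2 = (16.0)²(2.00)⁴ = 4096.
F_1/F_2 = (L_1/L_2)/(d_1/d_2)² = 4096/30.91 = 132.5.
m_1 − m_2 = −2.5 log₁₀(132.5) = -5.31.

-5.31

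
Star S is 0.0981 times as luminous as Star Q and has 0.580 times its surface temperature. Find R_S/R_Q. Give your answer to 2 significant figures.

L ∝ R²T⁴ gives R ∝ √L / T², so
R_S/R_Q = √(0.0981) / (0.580)² = 0.3132 / 0.3364 = 0.9311.

0.93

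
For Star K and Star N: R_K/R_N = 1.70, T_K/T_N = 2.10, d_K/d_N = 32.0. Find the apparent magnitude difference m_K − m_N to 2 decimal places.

L_K/L_N = (1.70)²(2.10)⁴ = 56.21.
F_K/F_N = (L_K/L_N)/(d_K/d_N)² = 56.21/1024 = 0.05489.
m_K − m_N = −2.5 log₁₀(0.05489) = 3.15.

3.15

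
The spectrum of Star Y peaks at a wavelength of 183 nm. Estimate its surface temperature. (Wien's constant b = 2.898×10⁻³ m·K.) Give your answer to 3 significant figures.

T = b/λ_max = 2.898×10⁻³ / (183×10⁻⁹) = 1.584×10^4 K.

1.58×10^4 K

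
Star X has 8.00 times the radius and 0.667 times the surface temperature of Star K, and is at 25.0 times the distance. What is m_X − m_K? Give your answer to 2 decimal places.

4.23

L_X/L_K = (8.00)²(0.667)⁴ = 12.67.
F_X/F_K = (L_X/L_K)/(d_X/d_K)² = 12.67/625.0 = 0.02027.
m_X − m_K = −2.5 log₁₀(0.02027) = 4.23.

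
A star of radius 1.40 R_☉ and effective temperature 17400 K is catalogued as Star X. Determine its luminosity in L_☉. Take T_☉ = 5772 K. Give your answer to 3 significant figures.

162 L_☉

L/L_☉ = (R/R_☉)² (T/T_☉)⁴ = (1.40)² × (17400/5772)⁴
       = 1.960 × (3.015)⁴ = 1.960 × 82.58 = 161.9.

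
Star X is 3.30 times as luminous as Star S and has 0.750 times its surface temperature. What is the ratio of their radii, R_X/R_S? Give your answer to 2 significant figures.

3.2

L ∝ R²T⁴ gives R ∝ √L / T², so
R_X/R_S = √(3.30) / (0.750)² = 1.817 / 0.5625 = 3.229.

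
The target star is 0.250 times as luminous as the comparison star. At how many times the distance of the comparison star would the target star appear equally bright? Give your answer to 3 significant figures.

0.500

Equal flux requires L_t/d_t² = L_c/d_c², so d_t/d_c = √(L_t/L_c)
= √(0.250) = 0.5000.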